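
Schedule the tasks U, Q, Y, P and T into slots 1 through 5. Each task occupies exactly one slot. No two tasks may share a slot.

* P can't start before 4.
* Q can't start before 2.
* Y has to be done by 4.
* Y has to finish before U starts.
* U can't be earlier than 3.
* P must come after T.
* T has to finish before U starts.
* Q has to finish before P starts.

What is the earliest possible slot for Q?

2

Q is available from 2; downstream work caps Q at 4.
Q at 2 is achievable: U in 5, Y in 1, P in 4, Q in 2, T in 3.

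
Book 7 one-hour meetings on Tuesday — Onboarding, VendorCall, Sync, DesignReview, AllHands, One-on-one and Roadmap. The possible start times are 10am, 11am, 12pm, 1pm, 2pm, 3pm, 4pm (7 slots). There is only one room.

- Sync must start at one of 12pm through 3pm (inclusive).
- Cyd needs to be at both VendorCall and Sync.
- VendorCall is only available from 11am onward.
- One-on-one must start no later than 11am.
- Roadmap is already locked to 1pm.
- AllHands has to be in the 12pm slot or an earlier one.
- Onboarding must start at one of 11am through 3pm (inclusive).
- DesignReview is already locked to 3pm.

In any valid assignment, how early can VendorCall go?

VendorCall is available from 11am.
VendorCall at 4pm is achievable: Onboarding -> 2pm; One-on-one -> 10am; VendorCall -> 4pm; DesignReview -> 3pm; AllHands -> 11am; Sync -> 12pm; Roadmap -> 1pm.
Nothing earlier works — the conflict and capacity constraints rule out every slot before 4pm.

4pm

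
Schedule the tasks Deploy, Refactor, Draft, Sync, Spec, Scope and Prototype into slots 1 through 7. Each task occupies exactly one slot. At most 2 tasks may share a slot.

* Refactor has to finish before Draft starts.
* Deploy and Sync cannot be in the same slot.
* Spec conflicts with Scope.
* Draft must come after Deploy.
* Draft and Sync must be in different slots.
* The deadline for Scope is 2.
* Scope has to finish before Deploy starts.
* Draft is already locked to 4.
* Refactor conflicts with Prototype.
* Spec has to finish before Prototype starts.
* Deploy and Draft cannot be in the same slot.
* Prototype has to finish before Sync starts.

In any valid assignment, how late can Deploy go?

Precedence pushes Deploy to at least 2; downstream work caps Deploy at 3.
Deploy at 3 is achievable: Deploy=3, Scope=1, Refactor=1, Sync=5, Spec=2, Draft=4, Prototype=3.

3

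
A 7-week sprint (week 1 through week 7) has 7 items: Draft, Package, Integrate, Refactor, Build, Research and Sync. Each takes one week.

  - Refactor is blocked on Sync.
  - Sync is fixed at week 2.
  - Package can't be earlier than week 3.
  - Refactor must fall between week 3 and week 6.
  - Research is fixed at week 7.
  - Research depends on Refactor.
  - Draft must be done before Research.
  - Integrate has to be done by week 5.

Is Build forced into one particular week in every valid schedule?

Build can be week 1 (e.g. Integrate=week 1, Sync=week 2, Draft=week 1, Package=week 3, Refactor=week 3, Research=week 7, Build=week 1) or week 2 (e.g. Package -> week 3; Refactor -> week 3; Draft -> week 1; Build -> week 2; Research -> week 7; Sync -> week 2; Integrate -> week 1).

No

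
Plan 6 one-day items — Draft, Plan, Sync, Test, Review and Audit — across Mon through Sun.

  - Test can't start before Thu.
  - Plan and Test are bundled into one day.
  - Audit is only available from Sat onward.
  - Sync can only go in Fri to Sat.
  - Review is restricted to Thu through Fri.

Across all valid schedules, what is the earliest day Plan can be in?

Thu

Plan must be in the same day as Test, which can't be before Thu, so Plan is at least Thu.
Plan at Thu is achievable: Draft -> Mon, Sync -> Fri, Plan -> Thu, Review -> Thu, Audit -> Sat, Test -> Thu.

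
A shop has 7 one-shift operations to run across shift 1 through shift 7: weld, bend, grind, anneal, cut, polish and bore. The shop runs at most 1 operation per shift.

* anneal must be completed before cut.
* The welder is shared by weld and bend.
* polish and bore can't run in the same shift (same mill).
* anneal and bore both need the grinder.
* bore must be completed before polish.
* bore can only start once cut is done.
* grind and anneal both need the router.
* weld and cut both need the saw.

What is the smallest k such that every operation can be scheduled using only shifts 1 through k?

The precedence chain requires at least 4 distinct shifts.
With at most 1 per shift and 7 operations, at least 7 shifts are needed.
7 works (last occupied shift: shift 7): for example weld=shift 5; grind=shift 7; bend=shift 6; anneal=shift 1; cut=shift 2; bore=shift 3; polish=shift 4.

7 shifts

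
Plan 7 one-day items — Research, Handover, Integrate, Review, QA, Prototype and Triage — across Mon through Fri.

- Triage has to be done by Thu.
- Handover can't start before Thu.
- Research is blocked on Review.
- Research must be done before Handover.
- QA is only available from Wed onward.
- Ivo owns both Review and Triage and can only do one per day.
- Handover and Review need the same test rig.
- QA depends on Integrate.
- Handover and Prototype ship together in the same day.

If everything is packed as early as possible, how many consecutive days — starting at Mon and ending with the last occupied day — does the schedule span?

4

The precedence chain requires at least 3 distinct days.
Handover can't be placed before Thu — that is day 4 counting from Mon — so the schedule must run through at least 4 days.
4 works (last occupied day: Thu): for example Integrate=Mon, Research=Tue, Triage=Tue, Review=Mon, Handover=Thu, QA=Wed, Prototype=Thu.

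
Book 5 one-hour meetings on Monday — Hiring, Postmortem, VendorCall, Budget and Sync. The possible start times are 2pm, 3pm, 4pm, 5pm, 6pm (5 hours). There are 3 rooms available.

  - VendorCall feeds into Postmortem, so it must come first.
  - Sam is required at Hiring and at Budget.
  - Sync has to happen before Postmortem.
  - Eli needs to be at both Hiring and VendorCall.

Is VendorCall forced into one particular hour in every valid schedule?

No

VendorCall can be 2pm (e.g. Postmortem -> 3pm, Budget -> 2pm, Sync -> 2pm, VendorCall -> 2pm, Hiring -> 3pm) or 3pm (e.g. Postmortem=4pm; Hiring=2pm; Sync=2pm; VendorCall=3pm; Budget=3pm).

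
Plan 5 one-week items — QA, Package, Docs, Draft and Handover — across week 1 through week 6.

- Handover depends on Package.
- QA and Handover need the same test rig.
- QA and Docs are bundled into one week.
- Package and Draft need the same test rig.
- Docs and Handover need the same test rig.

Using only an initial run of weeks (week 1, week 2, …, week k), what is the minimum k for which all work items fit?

The precedence chain requires at least 2 distinct weeks.
2 works (last occupied week: week 2): for example Package -> week 1, Draft -> week 2, QA -> week 1, Docs -> week 1, Handover -> week 2.

2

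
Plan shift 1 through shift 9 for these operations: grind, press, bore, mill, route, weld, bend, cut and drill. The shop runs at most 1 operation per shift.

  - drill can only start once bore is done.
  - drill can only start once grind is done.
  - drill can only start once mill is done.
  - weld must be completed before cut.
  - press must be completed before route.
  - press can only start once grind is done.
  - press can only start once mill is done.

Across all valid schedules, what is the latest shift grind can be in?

shift 6

Downstream work caps grind at shift 7.
grind at shift 6 is achievable: bore -> shift 2, press -> shift 7, route -> shift 9, mill -> shift 1, weld -> shift 3, drill -> shift 8, cut -> shift 4, bend -> shift 5, grind -> shift 6.
Nothing later works — the capacity limit rule out every shift after shift 6.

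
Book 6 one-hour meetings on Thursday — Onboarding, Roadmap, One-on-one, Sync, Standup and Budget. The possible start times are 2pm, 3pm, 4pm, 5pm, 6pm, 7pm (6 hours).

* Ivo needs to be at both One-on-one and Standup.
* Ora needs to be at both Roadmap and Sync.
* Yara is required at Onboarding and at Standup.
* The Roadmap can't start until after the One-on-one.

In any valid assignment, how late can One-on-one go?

6pm

Downstream work caps One-on-one at 6pm.
One-on-one at 6pm is achievable: Standup -> 3pm; Budget -> 2pm; Roadmap -> 7pm; Sync -> 2pm; One-on-one -> 6pm; Onboarding -> 2pm.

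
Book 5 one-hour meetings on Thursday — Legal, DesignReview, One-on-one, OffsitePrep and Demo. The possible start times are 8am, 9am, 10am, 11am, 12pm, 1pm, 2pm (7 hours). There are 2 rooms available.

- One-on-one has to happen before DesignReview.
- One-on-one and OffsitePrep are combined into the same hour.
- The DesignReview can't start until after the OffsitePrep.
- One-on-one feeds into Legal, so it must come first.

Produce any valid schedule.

Demo -> 10am, One-on-one -> 8am, Legal -> 9am, DesignReview -> 9am, OffsitePrep -> 8am

Checking: OffsitePrep(8am) before DesignReview(9am); One-on-one(8am) before Legal(9am); One-on-one(8am) before DesignReview(9am); One-on-one = OffsitePrep = 8am; max 2 per hour (cap 2).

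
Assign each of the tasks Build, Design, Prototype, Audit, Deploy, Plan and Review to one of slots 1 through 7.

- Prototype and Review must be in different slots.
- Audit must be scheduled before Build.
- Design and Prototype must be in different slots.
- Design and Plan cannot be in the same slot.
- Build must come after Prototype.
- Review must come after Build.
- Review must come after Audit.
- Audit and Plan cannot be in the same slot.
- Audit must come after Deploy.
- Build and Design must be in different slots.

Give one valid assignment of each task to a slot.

Prototype=1, Design=2, Deploy=1, Plan=1, Review=4, Audit=2, Build=3

Checking: Audit(2) before Build(3); Prototype(1) before Build(3); Deploy(1) before Audit(2); Build(3) before Review(4); Audit(2) before Review(4); Prototype(1) != Review(4); Audit(2) != Plan(1); Design(2) != Prototype(1); Build(3) != Design(2); Design(2) != Plan(1).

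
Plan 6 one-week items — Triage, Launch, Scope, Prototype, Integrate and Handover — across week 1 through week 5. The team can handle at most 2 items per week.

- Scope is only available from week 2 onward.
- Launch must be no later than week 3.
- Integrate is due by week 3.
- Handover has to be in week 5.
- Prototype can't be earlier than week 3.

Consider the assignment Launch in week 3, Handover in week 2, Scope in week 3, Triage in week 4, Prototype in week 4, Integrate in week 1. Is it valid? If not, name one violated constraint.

Invalid. Handover has to be in week 5.

Scope is only available from week 2 onward — holds.
Launch must be no later than week 3 — holds.
Handover has to be in week 5 — violated.
The team can handle at most 2 items per week — holds.
Integrate is due by week 3 — holds.
Prototype can't be earlier than week 3 — holds.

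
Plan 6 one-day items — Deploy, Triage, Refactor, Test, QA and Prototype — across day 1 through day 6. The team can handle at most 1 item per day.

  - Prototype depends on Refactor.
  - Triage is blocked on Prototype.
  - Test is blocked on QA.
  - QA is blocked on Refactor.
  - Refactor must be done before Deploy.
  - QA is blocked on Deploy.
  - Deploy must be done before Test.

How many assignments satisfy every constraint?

Splitting on Deploy: it can be day 2 (6), day 3 (3), day 4 (1). Listing each branch's schedules as (Triage, Refactor, Test, QA, Prototype) by day number:
Deploy=day 2: (4,1,6,5,3) (5,1,6,3,4) (5,1,6,4,3) (6,1,4,3,5) (6,1,5,3,4) (6,1,5,4,3) — 6.
Deploy=day 3: (4,1,6,5,2) (5,1,6,4,2) (6,1,5,4,2) — 3.
Deploy=day 4: (3,1,6,5,2) — 1.
Summing: 6 + 3 + 1 = 10.

10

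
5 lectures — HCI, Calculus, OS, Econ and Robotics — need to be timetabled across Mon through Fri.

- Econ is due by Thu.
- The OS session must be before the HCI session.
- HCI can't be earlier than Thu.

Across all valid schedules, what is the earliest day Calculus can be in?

Mon

Calculus at Mon is achievable: HCI=Thu, Econ=Mon, Calculus=Mon, Robotics=Mon, OS=Mon.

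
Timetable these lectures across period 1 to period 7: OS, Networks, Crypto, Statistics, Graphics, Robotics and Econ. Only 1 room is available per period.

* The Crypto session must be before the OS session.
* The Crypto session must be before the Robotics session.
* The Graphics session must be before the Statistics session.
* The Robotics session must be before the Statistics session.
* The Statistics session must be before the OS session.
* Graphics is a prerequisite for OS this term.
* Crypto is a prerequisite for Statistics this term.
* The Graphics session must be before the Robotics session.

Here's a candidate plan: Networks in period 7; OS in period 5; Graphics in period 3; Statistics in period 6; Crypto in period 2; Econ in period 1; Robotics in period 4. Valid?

Only 1 room is available per period — holds.
Crypto is a prerequisite for Statistics this term — holds.
The Graphics session must be before the Statistics session — holds.
The Crypto session must be before the OS session — holds.
The Statistics session must be before the OS session — violated.
The Graphics session must be before the Robotics session — holds.
The Crypto session must be before the Robotics session — holds.
Graphics is a prerequisite for OS this term — holds.
The Robotics session must be before the Statistics session — holds.

No — it violates: The Statistics session must be before the OS session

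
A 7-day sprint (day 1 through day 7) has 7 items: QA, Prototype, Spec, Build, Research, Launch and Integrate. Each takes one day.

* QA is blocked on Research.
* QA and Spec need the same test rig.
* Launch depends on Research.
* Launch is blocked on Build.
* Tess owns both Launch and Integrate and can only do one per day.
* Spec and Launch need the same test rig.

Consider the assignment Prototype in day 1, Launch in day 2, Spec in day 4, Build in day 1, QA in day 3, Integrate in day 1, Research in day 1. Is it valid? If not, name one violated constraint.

Yes

QA is blocked on Research — holds.
Spec and Launch need the same test rig — holds.
QA and Spec need the same test rig — holds.
Launch is blocked on Build — holds.
Launch depends on Research — holds.
Tess owns both Launch and Integrate and can only do one per day — holds.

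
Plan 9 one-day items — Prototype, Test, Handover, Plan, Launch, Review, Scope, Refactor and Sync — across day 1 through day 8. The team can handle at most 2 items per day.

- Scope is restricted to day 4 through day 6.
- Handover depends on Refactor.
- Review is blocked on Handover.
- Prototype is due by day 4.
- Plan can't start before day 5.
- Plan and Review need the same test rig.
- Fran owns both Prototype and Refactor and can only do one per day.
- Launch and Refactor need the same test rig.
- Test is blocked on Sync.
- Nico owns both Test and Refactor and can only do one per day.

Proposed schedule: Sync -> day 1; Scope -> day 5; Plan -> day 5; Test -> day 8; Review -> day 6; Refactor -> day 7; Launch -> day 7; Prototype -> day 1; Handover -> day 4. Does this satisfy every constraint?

Scope is restricted to day 4 through day 6 — holds.
Handover depends on Refactor — violated.
Fran owns both Prototype and Refactor and can only do one per day — holds.
Launch and Refactor need the same test rig — violated.
Plan and Review need the same test rig — holds.
The team can handle at most 2 items per day — holds.
Plan can't start before day 5 — holds.
Prototype is due by day 4 — holds.
Test is blocked on Sync — holds.
Review is blocked on Handover — holds.
Nico owns both Test and Refactor and can only do one per day — holds.

No. Launch and Refactor need the same test rig is not satisfied.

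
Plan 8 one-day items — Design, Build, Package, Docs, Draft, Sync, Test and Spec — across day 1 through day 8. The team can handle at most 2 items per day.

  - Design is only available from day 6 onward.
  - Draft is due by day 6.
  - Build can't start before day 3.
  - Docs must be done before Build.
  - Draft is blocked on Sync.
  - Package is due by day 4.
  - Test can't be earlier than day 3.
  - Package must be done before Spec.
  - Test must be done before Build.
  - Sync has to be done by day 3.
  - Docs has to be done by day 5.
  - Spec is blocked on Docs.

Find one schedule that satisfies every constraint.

Package=day 1; Spec=day 3; Build=day 4; Sync=day 1; Test=day 3; Design=day 6; Docs=day 2; Draft=day 2

Checking: Package(day 1) before Spec(day 3); Docs(day 2) before Spec(day 3); Sync(day 1) before Draft(day 2); Test(day 3) before Build(day 4); Docs(day 2) before Build(day 4); Package=day 1 in [day 1,day 4]; Draft=day 2 in [day 1,day 6]; Test=day 3 in [day 3,day 8]; Design=day 6 in [day 6,day 8]; Sync=day 1 in [day 1,day 3]; Docs=day 2 in [day 1,day 5]; Build=day 4 in [day 3,day 8]; max 2 per day (cap 2).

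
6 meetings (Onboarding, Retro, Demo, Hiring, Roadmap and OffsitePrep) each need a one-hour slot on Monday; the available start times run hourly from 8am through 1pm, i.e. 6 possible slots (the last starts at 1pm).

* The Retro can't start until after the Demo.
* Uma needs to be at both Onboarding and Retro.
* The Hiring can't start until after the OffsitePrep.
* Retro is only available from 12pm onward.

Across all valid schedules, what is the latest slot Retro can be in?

Retro is available from 12pm.
Retro at 1pm is achievable: Hiring=9am; Demo=8am; Roadmap=8am; OffsitePrep=8am; Retro=1pm; Onboarding=8am.

1pm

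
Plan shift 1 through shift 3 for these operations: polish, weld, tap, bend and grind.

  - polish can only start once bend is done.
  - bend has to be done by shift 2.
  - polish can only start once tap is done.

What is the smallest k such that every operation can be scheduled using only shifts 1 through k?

The precedence chain requires at least 2 distinct shifts.
2 works (last occupied shift: shift 2): for example bend in shift 1; tap in shift 1; polish in shift 2; grind in shift 1; weld in shift 1.

2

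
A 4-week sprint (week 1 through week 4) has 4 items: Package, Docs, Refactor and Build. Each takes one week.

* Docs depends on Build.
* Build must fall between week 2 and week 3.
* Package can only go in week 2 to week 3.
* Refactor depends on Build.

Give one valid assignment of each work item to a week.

Package in week 2; Docs in week 3; Refactor in week 3; Build in week 2

Checking: Build(week 2) before Refactor(week 3); Build(week 2) before Docs(week 3); Package=week 2 in [week 2,week 3]; Build=week 2 in [week 2,week 3].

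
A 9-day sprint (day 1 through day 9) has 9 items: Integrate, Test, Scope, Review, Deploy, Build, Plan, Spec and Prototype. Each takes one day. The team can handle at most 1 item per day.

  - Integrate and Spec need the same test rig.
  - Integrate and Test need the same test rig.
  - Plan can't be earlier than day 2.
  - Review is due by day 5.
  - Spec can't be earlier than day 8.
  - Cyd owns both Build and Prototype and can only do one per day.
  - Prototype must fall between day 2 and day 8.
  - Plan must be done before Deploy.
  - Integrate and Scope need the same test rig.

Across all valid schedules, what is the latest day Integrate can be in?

day 9

Integrate at day 9 is achievable: Deploy -> day 4; Test -> day 5; Prototype -> day 2; Scope -> day 6; Spec -> day 8; Review -> day 1; Build -> day 7; Plan -> day 3; Integrate -> day 9.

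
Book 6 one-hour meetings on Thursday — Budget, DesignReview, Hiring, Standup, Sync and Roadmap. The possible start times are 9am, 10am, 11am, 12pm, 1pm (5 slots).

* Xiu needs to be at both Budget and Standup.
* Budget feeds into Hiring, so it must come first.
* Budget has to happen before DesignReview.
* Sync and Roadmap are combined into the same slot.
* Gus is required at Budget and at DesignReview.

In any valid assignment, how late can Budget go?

Downstream work caps Budget at 12pm.
Budget at 12pm is achievable: DesignReview -> 1pm, Budget -> 12pm, Standup -> 9am, Hiring -> 1pm, Roadmap -> 9am, Sync -> 9am.

12pm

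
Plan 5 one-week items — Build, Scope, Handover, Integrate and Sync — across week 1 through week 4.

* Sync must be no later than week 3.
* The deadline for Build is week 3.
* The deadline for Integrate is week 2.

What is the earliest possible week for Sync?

Sync's own window allows nothing later than week 3.
Sync at week 1 is achievable: Handover in week 1; Integrate in week 1; Build in week 1; Scope in week 1; Sync in week 1.

week 1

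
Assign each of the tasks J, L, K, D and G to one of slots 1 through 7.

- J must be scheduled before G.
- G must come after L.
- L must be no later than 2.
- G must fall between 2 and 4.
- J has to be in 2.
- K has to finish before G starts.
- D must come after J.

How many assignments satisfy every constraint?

Splitting on L: it can be 1 (25), 2 (25). Listing each branch's schedules as (J, K, D, G):
L=1: (2,1,3,3) (2,1,3,4) (2,1,4,3) (2,1,4,4) (2,1,5,3) (2,1,5,4) (2,1,6,3) (2,1,6,4) (2,1,7,3) (2,1,7,4) (2,2,3,3) (2,2,3,4) (2,2,4,3) (2,2,4,4) (2,2,5,3) (2,2,5,4) (2,2,6,3) (2,2,6,4) (2,2,7,3) (2,2,7,4) (2,3,3,4) (2,3,4,4) (2,3,5,4) (2,3,6,4) (2,3,7,4) — 25.
L=2: (2,1,3,3) (2,1,3,4) (2,1,4,3) (2,1,4,4) (2,1,5,3) (2,1,5,4) (2,1,6,3) (2,1,6,4) (2,1,7,3) (2,1,7,4) (2,2,3,3) (2,2,3,4) (2,2,4,3) (2,2,4,4) (2,2,5,3) (2,2,5,4) (2,2,6,3) (2,2,6,4) (2,2,7,3) (2,2,7,4) (2,3,3,4) (2,3,4,4) (2,3,5,4) (2,3,6,4) (2,3,7,4) — 25.
Summing: 25 + 25 = 50.

50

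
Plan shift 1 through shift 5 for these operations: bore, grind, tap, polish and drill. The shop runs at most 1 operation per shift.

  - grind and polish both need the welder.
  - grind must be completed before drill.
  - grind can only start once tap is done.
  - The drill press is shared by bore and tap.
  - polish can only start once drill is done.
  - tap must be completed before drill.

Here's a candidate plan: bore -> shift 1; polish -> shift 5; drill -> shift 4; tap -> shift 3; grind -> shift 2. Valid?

tap must be completed before drill — holds.
grind and polish both need the welder — holds.
The drill press is shared by bore and tap — holds.
polish can only start once drill is done — holds.
The shop runs at most 1 operation per shift — holds.
grind must be completed before drill — holds.
grind can only start once tap is done — violated.

No. grind can only start once tap is done is not satisfied.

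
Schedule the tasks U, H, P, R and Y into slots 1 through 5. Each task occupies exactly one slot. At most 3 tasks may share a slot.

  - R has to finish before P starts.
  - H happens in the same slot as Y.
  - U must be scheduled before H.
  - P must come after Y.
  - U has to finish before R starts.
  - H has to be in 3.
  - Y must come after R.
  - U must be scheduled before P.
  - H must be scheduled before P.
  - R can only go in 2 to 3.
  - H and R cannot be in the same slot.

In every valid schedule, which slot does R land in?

R's window is 2–3.
H is fixed at 3, and R can't share a slot with H.
So R must be 2.

2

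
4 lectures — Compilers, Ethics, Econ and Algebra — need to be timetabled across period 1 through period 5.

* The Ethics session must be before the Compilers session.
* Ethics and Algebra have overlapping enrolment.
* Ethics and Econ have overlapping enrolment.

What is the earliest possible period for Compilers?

Precedence pushes Compilers to at least period 2.
Compilers at period 2 is achievable: Algebra -> period 2; Compilers -> period 2; Econ -> period 2; Ethics -> period 1.

period 2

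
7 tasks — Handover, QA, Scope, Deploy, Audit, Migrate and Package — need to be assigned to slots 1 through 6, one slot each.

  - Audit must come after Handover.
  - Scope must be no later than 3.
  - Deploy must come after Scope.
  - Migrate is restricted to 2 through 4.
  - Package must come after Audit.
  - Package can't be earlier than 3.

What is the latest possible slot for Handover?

Downstream work caps Handover at 4.
Handover at 4 is achievable: Scope in 1; Package in 6; QA in 1; Audit in 5; Handover in 4; Migrate in 2; Deploy in 2.

4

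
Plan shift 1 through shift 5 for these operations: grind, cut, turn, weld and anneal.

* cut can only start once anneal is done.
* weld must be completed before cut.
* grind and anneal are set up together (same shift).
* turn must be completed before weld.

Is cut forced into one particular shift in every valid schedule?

cut can be shift 3 (e.g. cut in shift 3; turn in shift 1; grind in shift 1; anneal in shift 1; weld in shift 2) or shift 4 (e.g. weld in shift 2, anneal in shift 1, cut in shift 4, turn in shift 1, grind in shift 1).

No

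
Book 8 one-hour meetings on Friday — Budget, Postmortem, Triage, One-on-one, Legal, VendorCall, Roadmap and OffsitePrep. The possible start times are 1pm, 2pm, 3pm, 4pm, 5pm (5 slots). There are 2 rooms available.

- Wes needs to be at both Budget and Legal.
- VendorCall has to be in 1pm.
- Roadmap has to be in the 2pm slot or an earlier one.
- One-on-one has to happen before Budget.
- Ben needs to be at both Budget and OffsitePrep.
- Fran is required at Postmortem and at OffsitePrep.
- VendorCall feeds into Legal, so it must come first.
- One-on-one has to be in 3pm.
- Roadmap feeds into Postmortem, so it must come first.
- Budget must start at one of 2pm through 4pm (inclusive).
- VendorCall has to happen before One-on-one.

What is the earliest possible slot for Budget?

Budget is available from 2pm; precedence pushes Budget to at least 4pm; Budget's own window allows nothing later than 4pm.
Budget at 4pm is achievable: Budget in 4pm; Postmortem in 2pm; OffsitePrep in 5pm; Legal in 2pm; VendorCall in 1pm; Triage in 3pm; One-on-one in 3pm; Roadmap in 1pm.

4pm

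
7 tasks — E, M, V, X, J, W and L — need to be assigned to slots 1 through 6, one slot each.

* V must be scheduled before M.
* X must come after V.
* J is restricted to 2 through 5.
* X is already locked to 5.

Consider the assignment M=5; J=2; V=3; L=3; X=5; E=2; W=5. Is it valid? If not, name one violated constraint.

Yes

X is already locked to 5 — holds.
V must be scheduled before M — holds.
X must come after V — holds.
J is restricted to 2 through 5 — holds.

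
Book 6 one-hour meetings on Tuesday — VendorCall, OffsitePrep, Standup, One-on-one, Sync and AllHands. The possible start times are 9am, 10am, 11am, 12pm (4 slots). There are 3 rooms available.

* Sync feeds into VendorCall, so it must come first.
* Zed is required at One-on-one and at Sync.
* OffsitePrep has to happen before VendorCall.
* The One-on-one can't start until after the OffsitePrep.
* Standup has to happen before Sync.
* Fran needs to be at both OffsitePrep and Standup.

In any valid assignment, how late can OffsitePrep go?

Downstream work caps OffsitePrep at 11am.
OffsitePrep at 11am is achievable: VendorCall=12pm, AllHands=9am, Standup=9am, Sync=10am, OffsitePrep=11am, One-on-one=12pm.

11am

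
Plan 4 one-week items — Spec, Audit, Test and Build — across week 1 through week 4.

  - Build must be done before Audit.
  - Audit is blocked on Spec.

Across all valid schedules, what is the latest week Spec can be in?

Downstream work caps Spec at week 3.
Spec at week 3 is achievable: Build in week 1; Audit in week 4; Test in week 1; Spec in week 3.

week 3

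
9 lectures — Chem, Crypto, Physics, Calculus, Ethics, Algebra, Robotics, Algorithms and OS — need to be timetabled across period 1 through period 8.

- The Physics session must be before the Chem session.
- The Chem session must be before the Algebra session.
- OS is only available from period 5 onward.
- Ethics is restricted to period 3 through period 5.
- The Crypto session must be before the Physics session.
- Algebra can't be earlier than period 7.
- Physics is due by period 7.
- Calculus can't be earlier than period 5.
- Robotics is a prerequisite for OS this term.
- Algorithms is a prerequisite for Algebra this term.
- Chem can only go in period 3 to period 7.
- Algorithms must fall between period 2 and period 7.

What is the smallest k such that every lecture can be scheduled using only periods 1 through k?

7

The precedence chain requires at least 4 distinct periods.
Algebra can't be placed before period 7, so the schedule must run through at least period 7.
7 works (last occupied period: period 7): for example Algorithms -> period 2; Algebra -> period 7; Ethics -> period 3; Crypto -> period 1; Chem -> period 3; Robotics -> period 1; Physics -> period 2; Calculus -> period 5; OS -> period 5.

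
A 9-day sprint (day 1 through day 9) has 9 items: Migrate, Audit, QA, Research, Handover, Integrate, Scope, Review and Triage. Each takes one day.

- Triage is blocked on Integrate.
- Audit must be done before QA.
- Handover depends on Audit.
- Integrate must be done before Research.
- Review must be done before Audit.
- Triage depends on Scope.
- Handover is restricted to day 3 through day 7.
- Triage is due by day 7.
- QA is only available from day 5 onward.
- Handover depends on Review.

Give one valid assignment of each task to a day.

Handover=day 3; Integrate=day 1; Audit=day 2; QA=day 5; Scope=day 1; Migrate=day 1; Research=day 2; Review=day 1; Triage=day 2

Checking: Scope(day 1) before Triage(day 2); Review(day 1) before Handover(day 3); Integrate(day 1) before Triage(day 2); Integrate(day 1) before Research(day 2); Review(day 1) before Audit(day 2); Audit(day 2) before QA(day 5); Audit(day 2) before Handover(day 3); QA=day 5 in [day 5,day 9]; Triage=day 2 in [day 1,day 7]; Handover=day 3 in [day 3,day 7].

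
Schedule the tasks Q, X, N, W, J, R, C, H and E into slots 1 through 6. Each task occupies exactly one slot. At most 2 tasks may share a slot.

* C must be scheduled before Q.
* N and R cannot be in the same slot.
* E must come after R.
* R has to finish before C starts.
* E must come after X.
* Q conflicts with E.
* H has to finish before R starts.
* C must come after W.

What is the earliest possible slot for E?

Precedence pushes E to at least 3.
E at 3 is achievable: Q in 4, X in 1, E in 3, R in 2, H in 1, N in 4, C in 3, J in 5, W in 2.

3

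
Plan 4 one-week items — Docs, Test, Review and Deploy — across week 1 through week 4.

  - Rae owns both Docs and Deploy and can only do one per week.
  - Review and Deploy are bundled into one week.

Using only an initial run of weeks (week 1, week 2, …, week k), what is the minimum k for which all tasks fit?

Could 1 week be enough, i.e. nothing placed later than week 1? No: Deploy can't share with Docs (week 1) → nothing is left.
So 1 week is not enough.
2 works (last occupied week: week 2): for example Test -> week 1, Deploy -> week 2, Docs -> week 1, Review -> week 2.

2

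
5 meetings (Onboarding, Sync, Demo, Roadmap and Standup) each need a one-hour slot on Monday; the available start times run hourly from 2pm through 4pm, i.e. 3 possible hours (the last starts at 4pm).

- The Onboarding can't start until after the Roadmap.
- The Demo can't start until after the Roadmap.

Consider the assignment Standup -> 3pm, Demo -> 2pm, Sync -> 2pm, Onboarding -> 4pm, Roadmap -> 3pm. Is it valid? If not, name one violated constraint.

The Onboarding can't start until after the Roadmap — holds.
The Demo can't start until after the Roadmap — violated.

Invalid. The Demo can't start until after the Roadmap.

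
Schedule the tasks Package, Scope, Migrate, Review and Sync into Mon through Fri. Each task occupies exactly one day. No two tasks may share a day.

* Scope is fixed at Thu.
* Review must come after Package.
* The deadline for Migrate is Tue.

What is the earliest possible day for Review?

Wed

Precedence pushes Review to at least Tue.
Review at Wed is achievable: Scope in Thu, Review in Wed, Sync in Fri, Migrate in Mon, Package in Tue.
Nothing earlier works — the capacity limit rule out every day before Wed.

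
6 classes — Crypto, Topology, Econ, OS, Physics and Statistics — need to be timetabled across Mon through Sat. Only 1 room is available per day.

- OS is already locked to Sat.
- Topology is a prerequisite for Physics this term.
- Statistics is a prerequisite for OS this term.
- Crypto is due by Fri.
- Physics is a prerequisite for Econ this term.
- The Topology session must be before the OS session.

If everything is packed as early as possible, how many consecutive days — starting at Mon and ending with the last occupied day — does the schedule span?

The precedence chain requires at least 3 distinct days.
With at most 1 per day and 6 classes, at least 6 days are needed.
OS can't be placed before Sat — that is day 6 counting from Mon — so the schedule must run through at least 6 days.
6 works (last occupied day: Sat): for example Crypto in Mon, Econ in Thu, Topology in Tue, Statistics in Fri, OS in Sat, Physics in Wed.

6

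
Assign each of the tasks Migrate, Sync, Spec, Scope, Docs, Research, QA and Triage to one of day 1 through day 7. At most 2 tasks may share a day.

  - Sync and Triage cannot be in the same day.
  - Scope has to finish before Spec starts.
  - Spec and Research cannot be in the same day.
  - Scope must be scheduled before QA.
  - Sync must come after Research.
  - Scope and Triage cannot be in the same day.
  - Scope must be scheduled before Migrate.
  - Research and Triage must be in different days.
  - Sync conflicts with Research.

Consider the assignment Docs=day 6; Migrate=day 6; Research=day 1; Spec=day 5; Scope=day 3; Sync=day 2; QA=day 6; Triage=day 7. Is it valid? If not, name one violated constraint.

No. At most 2 tasks may share a day is not satisfied.

Scope has to finish before Spec starts — holds.
Spec and Research cannot be in the same day — holds.
Sync conflicts with Research — holds.
Research and Triage must be in different days — holds.
Sync and Triage cannot be in the same day — holds.
At most 2 tasks may share a day — violated.
Scope must be scheduled before QA — holds.
Scope must be scheduled before Migrate — holds.
Sync must come after Research — holds.
Scope and Triage cannot be in the same day — holds.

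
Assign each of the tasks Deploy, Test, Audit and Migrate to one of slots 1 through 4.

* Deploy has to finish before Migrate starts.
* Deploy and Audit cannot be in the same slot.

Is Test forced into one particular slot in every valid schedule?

Test can be 1 (e.g. Deploy in 1; Migrate in 2; Test in 1; Audit in 2) or 2 (e.g. Migrate=2, Test=2, Audit=2, Deploy=1).

No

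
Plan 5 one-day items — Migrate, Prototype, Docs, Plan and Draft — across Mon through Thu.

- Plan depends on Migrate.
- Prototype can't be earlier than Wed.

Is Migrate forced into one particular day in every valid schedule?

No

Migrate can be Mon (e.g. Migrate=Mon; Prototype=Wed; Plan=Tue; Draft=Mon; Docs=Mon) or Tue (e.g. Plan=Wed, Prototype=Wed, Draft=Mon, Migrate=Tue, Docs=Mon).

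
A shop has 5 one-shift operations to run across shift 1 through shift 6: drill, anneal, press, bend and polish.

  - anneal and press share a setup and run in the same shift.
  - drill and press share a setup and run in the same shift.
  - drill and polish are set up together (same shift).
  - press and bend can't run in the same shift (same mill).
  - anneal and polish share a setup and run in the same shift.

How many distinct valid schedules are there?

Splitting on drill: it can be shift 1 (5), shift 2 (5), shift 3 (5), shift 4 (5), shift 5 (5), shift 6 (5). Listing each branch's schedules as (anneal, press, bend, polish) by shift number:
drill=shift 1: (1,1,2,1) (1,1,3,1) (1,1,4,1) (1,1,5,1) (1,1,6,1) — 5.
drill=shift 2: (2,2,1,2) (2,2,3,2) (2,2,4,2) (2,2,5,2) (2,2,6,2) — 5.
drill=shift 3: (3,3,1,3) (3,3,2,3) (3,3,4,3) (3,3,5,3) (3,3,6,3) — 5.
drill=shift 4: (4,4,1,4) (4,4,2,4) (4,4,3,4) (4,4,5,4) (4,4,6,4) — 5.
drill=shift 5: (5,5,1,5) (5,5,2,5) (5,5,3,5) (5,5,4,5) (5,5,6,5) — 5.
drill=shift 6: (6,6,1,6) (6,6,2,6) (6,6,3,6) (6,6,4,6) (6,6,5,6) — 5.
Summing: 5 + 5 + 5 + 5 + 5 + 5 = 30.

30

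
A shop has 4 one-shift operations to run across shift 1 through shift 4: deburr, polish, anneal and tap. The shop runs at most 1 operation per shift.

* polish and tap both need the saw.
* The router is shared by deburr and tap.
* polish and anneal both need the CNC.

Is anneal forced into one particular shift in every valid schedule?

No

anneal can be shift 1 (e.g. polish=shift 3; tap=shift 4; anneal=shift 1; deburr=shift 2) or shift 2 (e.g. tap in shift 4; deburr in shift 1; polish in shift 3; anneal in shift 2).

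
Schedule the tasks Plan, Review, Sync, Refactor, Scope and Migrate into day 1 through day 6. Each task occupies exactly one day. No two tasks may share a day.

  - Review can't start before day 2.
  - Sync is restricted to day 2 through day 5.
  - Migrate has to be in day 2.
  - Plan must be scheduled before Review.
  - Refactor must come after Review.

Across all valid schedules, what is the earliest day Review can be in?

day 3

Review is available from day 2; downstream work caps Review at day 5.
Review at day 3 is achievable: Refactor -> day 5; Sync -> day 4; Migrate -> day 2; Plan -> day 1; Scope -> day 6; Review -> day 3.
Nothing earlier works — the capacity limit rule out every day before day 3.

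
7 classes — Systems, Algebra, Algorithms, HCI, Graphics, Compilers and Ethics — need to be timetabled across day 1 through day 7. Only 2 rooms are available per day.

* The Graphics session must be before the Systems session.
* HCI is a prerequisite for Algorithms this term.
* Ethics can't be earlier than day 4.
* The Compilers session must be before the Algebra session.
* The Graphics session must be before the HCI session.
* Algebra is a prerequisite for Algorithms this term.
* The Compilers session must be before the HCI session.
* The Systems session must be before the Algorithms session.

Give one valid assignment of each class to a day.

HCI -> day 2; Algebra -> day 3; Systems -> day 2; Ethics -> day 4; Compilers -> day 1; Graphics -> day 1; Algorithms -> day 4

Checking: Compilers(day 1) before Algebra(day 3); HCI(day 2) before Algorithms(day 4); Compilers(day 1) before HCI(day 2); Graphics(day 1) before Systems(day 2); Algebra(day 3) before Algorithms(day 4); Graphics(day 1) before HCI(day 2); Systems(day 2) before Algorithms(day 4); Ethics=day 4 in [day 4,day 7]; max 2 per day (cap 2).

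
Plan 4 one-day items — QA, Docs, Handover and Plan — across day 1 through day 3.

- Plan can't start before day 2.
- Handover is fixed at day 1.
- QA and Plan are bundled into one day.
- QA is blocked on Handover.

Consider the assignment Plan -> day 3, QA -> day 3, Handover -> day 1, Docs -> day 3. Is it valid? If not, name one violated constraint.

Plan can't start before day 2 — holds.
Handover is fixed at day 1 — holds.
QA is blocked on Handover — holds.
QA and Plan are bundled into one day — holds.

Valid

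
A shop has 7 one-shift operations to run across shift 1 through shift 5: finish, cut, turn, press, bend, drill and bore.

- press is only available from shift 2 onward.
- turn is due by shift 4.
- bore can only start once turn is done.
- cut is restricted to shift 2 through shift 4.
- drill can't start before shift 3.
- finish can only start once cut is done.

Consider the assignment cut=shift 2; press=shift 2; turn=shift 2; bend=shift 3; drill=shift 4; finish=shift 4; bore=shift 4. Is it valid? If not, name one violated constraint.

press is only available from shift 2 onward — holds.
bore can only start once turn is done — holds.
drill can't start before shift 3 — holds.
finish can only start once cut is done — holds.
cut is restricted to shift 2 through shift 4 — holds.
turn is due by shift 4 — holds.

Valid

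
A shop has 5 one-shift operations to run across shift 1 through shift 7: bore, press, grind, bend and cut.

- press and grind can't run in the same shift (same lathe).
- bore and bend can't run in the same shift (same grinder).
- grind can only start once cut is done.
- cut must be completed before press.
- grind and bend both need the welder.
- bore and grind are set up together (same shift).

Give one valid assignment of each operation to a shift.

cut in shift 1, bend in shift 1, press in shift 2, grind in shift 3, bore in shift 3

Checking: cut(shift 1) before grind(shift 3); cut(shift 1) before press(shift 2); bore(shift 3) != bend(shift 1); grind(shift 3) != bend(shift 1); press(shift 2) != grind(shift 3); bore = grind = shift 3.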